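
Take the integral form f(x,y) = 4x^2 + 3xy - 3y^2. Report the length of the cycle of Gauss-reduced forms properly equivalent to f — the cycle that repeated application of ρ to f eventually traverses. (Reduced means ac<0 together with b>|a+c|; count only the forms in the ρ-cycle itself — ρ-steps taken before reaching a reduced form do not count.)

D = 57, ⌊√D⌋ = 7
river: ρ → (-3,3,4)
river: ρ → (4,5,-2)
river: ρ → (-2,7,1)
river: ρ → (1,7,-2)
river: ρ → (-2,5,4)
river: ρ → (4,3,-3)
ρ-cycle length = 6 (tail of 0 descent steps not counted)

6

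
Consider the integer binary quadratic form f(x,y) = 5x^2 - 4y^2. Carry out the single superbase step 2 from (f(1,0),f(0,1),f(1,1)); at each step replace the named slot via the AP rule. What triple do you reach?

start (5,-4,1) = (f(1,0),f(0,1),f(1,1))
replace slot 2: 2·(5+1) − (-4) = 16 → (5,16,1)

5,16,1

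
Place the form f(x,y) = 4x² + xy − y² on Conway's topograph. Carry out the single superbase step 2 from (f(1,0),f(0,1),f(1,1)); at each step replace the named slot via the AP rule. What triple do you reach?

start (4,-1,4) = (f(1,0),f(0,1),f(1,1))
replace slot 2: 2·(4+4) − (-1) = 17 → (4,17,4)

4,17,4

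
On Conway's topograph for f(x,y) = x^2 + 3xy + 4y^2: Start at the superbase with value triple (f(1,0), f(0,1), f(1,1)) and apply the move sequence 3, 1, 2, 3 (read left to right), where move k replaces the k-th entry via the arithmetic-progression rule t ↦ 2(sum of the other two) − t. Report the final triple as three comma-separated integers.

start (1,4,8) = (f(1,0),f(0,1),f(1,1))
replace slot 3: 2·(1+4) − 8 = 2 → (1,4,2)
replace slot 1: 2·(4+2) − 1 = 11 → (11,4,2)
replace slot 2: 2·(11+2) − 4 = 22 → (11,22,2)
replace slot 3: 2·(11+22) − 2 = 64 → (11,22,64)

11,22,64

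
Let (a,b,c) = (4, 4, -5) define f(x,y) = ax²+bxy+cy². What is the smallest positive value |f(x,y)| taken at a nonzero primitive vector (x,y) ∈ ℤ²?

river: ρ → (-5,6,3)
river: ρ → (3,6,-5)
river: ρ → (-5,4,4)
river: ρ → (4,4,-5)
closes: descent 0, river 4
min |a| on river = 3

3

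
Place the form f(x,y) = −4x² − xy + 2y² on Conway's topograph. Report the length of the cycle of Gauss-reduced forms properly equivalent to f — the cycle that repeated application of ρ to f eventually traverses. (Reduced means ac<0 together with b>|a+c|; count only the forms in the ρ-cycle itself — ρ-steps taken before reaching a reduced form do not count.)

D = 33, ⌊√D⌋ = 5
descent: ρ → (2,5,-1)  [lands on river]
river: ρ → (-1,5,2)
river: ρ → (2,3,-3)
river: ρ → (-3,3,2)
ρ-cycle length = 4 (tail of 1 descent step not counted)

4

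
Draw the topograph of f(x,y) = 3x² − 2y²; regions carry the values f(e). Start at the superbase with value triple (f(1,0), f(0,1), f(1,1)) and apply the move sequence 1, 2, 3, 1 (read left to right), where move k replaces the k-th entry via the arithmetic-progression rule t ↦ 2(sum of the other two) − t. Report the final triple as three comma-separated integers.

start (3,-2,1) = (f(1,0),f(0,1),f(1,1))
replace slot 1: 2·((-2)+1) − 3 = -5 → (-5,-2,1)
replace slot 2: 2·((-5)+1) − (-2) = -6 → (-5,-6,1)
replace slot 3: 2·((-5)+(-6)) − 1 = -23 → (-5,-6,-23)
replace slot 1: 2·((-6)+(-23)) − (-5) = -53 → (-53,-6,-23)

-53,-6,-23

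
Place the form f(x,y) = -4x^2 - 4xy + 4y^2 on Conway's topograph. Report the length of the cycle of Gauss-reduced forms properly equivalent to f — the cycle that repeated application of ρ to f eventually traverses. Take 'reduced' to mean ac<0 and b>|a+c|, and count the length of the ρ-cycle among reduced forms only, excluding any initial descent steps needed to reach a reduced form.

D = 80, ⌊√D⌋ = 8
descent: ρ → (4,4,-4)  [lands on river]
river: ρ → (-4,4,4)
ρ-cycle length = 2 (tail of 1 descent step not counted)

2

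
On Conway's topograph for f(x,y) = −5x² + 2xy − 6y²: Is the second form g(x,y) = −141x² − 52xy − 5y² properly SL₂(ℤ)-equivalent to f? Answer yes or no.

D₁ = -116, D₂ = -116
f is negative-definite; reduce −f:
−f: reduced (well bottom): (5,-2,6) with a≤c, −a<b≤a
flip sign back: reduced form of f is (-5,2,-6)
g is negative-definite; reduce −g:
−g: flip: (141,52,5)→(5,-52,141)
−g: translate: b→-2 (≡-52 mod 10), so (5,-52,141)→(5,-2,6)
−g: reduced (well bottom): (5,-2,6) with a≤c, −a<b≤a
flip sign back: reduced form of g is (-5,2,-6)
reduced forms (-5, 2, -6) vs (-5, 2, -6) ⇒ equivalent

yes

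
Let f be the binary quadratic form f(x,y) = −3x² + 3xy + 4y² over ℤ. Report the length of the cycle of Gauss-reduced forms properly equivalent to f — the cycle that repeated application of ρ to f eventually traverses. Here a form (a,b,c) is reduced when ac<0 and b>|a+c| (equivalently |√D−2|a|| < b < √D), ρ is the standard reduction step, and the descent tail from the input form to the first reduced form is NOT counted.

D = 57, ⌊√D⌋ = 7
river: ρ → (4,5,-2)
river: ρ → (-2,7,1)
river: ρ → (1,7,-2)
river: ρ → (-2,5,4)
river: ρ → (4,3,-3)
river: ρ → (-3,3,4)
ρ-cycle length = 6 (tail of 0 descent steps not counted)

6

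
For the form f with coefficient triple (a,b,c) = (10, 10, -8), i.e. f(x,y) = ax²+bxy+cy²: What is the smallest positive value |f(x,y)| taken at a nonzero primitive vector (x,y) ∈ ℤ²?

river: ρ → (-8,6,12)
river: ρ → (12,18,-2)
river: ρ → (-2,18,12)
river: ρ → (12,6,-8)
river: ρ → (-8,10,10)
river: ρ → (10,10,-8)
closes: descent 0, river 6
min |a| on river = 2

2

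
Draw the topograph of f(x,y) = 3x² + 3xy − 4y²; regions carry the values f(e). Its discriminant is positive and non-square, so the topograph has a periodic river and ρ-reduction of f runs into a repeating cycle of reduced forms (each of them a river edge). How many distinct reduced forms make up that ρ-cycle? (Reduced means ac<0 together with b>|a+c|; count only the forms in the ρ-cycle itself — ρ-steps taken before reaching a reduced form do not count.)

D = 57, ⌊√D⌋ = 7
river: ρ → (-4,5,2)
river: ρ → (2,7,-1)
river: ρ → (-1,7,2)
river: ρ → (2,5,-4)
river: ρ → (-4,3,3)
river: ρ → (3,3,-4)
ρ-cycle length = 6 (tail of 0 descent steps not counted)

6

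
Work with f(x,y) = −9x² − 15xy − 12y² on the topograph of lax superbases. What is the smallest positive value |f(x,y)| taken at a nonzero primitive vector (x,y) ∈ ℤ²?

translate: b→-3 (≡15 mod 18), so (9,15,12)→(9,-3,6)
flip: (9,-3,6)→(6,3,9)
reduced (well bottom): (6,3,9) with a≤c, −a<b≤a
well minimum |f| = |-6| = 6 (negative-definite)

6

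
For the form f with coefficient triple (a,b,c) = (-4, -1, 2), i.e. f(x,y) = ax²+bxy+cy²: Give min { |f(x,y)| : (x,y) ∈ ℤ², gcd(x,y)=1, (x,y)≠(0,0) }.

descent: ρ → (2,5,-1)  [lands on river]
river: ρ → (-1,5,2)
river: ρ → (2,3,-3)
river: ρ → (-3,3,2)
closes: descent 1, river 4
min |a| on river = 1

1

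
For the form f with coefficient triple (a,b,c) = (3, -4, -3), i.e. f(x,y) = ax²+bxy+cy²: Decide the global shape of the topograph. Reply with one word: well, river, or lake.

D = b²−4ac = (-4)² − 4·3·(-3) = 52
D > 0 non-square ⇒ indefinite ⇒ periodic river

river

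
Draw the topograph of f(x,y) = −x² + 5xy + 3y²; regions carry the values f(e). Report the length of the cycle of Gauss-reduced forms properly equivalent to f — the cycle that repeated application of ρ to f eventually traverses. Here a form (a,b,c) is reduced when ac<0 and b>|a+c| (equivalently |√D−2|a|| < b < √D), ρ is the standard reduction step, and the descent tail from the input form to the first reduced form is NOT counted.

D = 37, ⌊√D⌋ = 6
river: ρ → (3,1,-3)
river: ρ → (-3,5,1)
river: ρ → (1,5,-3)
river: ρ → (-3,1,3)
river: ρ → (3,5,-1)
river: ρ → (-1,5,3)
ρ-cycle length = 6 (tail of 0 descent steps not counted)

6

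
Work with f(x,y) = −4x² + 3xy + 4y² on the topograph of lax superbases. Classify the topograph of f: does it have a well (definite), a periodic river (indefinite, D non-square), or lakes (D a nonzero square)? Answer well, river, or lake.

D = b²−4ac = 3² − 4·(-4)·4 = 73
D > 0 non-square ⇒ indefinite ⇒ periodic river

river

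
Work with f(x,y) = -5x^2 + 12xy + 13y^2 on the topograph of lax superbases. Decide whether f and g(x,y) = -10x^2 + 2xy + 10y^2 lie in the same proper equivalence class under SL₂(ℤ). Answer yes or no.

D₁ = 404, D₂ = 404
river cycle of f (length 6): (13, 14, -4), (-4, 18, 5), (5, 12, -13), (-13, 14, 4), (4, 18, -5), (-5, 12, 13)
river cycle of g (length 6): (10, 18, -2), (-2, 18, 10), (10, 2, -10), (-10, 18, 2), (2, 18, -10), (-10, 2, 10)
cycles differ ⇒ inequivalent

no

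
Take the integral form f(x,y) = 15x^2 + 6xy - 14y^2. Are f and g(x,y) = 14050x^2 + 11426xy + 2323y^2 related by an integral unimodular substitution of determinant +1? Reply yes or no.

D₁ = 876, D₂ = 876
river cycle of f (length 6): (-14, 22, 7), (7, 20, -17), (-17, 14, 10), (10, 26, -5), (-5, 24, 15), (15, 6, -14)
river cycle of g (length 6): (15, 6, -14), (-14, 22, 7), (7, 20, -17), (-17, 14, 10), (10, 26, -5), (-5, 24, 15)
cycles coincide ⇒ equivalent

yes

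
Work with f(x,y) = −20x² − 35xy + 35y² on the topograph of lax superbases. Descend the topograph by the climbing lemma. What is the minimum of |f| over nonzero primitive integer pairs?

descent: ρ → (35,35,-20)  [lands on river]
river: ρ → (-20,45,25)
river: ρ → (25,55,-10)
river: ρ → (-10,45,50)
river: ρ → (50,55,-5)
river: ρ → (-5,55,50)
river: ρ → (50,45,-10)
river: ρ → (-10,55,25)
river: ρ → (25,45,-20)
river: ρ → (-20,35,35)
closes: descent 1, river 10
min |a| on river = 5

5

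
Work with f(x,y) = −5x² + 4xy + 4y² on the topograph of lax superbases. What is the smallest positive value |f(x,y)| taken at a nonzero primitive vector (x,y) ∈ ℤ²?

river: ρ → (4,4,-5)
river: ρ → (-5,6,3)
river: ρ → (3,6,-5)
river: ρ → (-5,4,4)
closes: descent 0, river 4
min |a| on river = 3

3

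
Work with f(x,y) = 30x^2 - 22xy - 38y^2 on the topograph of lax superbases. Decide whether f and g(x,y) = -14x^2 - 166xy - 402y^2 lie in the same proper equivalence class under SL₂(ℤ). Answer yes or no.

D₁ = 5044, D₂ = 5044
river cycle of f (length 26): (-38, 22, 30), (30, 38, -30), (-30, 22, 38), (38, 54, -14), (-14, 58, 30), (30, 62, -10), (-10, 58, 42), (42, 26, -26), (-26, 26, 42), (42, 58, -10), … (16 more)
river cycle of g (length 26): (-14, 58, 30), (30, 62, -10), (-10, 58, 42), (42, 26, -26), (-26, 26, 42), (42, 58, -10), (-10, 62, 30), (30, 58, -14), (-14, 54, 38), (38, 22, -30), … (16 more)
cycles coincide ⇒ equivalent

yes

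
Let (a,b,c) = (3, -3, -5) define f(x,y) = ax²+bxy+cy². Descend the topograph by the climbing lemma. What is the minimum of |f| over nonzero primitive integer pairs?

descent: ρ → (-5,3,3)  [lands on river]
river: ρ → (3,3,-5)
river: ρ → (-5,7,1)
river: ρ → (1,7,-5)
closes: descent 1, river 4
min |a| on river = 1

1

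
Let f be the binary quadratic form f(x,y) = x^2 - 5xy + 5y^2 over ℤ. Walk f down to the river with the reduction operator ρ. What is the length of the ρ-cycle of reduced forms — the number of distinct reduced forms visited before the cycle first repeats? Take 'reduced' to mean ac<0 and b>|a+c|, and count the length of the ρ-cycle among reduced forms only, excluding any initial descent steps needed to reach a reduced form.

D = 5, ⌊√D⌋ = 2
descent: ρ → (5,5,1)
descent: ρ → (1,1,-1)  [lands on river]
river: ρ → (-1,1,1)
ρ-cycle length = 2 (tail of 2 descent steps not counted)

2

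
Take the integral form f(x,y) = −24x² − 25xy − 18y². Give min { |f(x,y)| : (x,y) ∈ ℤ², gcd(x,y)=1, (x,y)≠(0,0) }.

translate: b→-23 (≡25 mod 48), so (24,25,18)→(24,-23,17)
flip: (24,-23,17)→(17,23,24)
translate: b→-11 (≡23 mod 34), so (17,23,24)→(17,-11,18)
reduced (well bottom): (17,-11,18) with a≤c, −a<b≤a
well minimum |f| = |-17| = 17 (negative-definite)

17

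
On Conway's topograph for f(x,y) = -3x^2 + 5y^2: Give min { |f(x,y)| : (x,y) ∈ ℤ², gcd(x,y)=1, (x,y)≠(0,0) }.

descent: ρ → (5,0,-3)
descent: ρ → (-3,6,2)  [lands on river]
river: ρ → (2,6,-3)
closes: descent 2, river 2
min |a| on river = 2

2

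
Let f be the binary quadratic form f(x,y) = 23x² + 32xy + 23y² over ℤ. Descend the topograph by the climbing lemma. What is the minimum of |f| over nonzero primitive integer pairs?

translate: b→-14 (≡32 mod 46), so (23,32,23)→(23,-14,14)
flip: (23,-14,14)→(14,14,23)
reduced (well bottom): (14,14,23) with a≤c, −a<b≤a
well minimum = a = 14

14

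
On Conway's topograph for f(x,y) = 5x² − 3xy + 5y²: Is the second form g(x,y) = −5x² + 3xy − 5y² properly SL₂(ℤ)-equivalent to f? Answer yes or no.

D₁ = -91, D₂ = -91
f: flip: (5,-3,5)→(5,3,5)
f: reduced (well bottom): (5,3,5) with a≤c, −a<b≤a
g is negative-definite; reduce −g:
−g: flip: (5,-3,5)→(5,3,5)
−g: reduced (well bottom): (5,3,5) with a≤c, −a<b≤a
flip sign back: reduced form of g is (-5,-3,-5)
reduced forms (5, 3, 5) vs (-5, -3, -5) ⇒ inequivalent

no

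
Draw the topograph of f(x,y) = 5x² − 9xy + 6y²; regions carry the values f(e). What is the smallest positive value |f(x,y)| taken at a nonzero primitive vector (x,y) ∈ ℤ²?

translate: b→1 (≡-9 mod 10), so (5,-9,6)→(5,1,2)
flip: (5,1,2)→(2,-1,5)
reduced (well bottom): (2,-1,5) with a≤c, −a<b≤a
well minimum = a = 2

2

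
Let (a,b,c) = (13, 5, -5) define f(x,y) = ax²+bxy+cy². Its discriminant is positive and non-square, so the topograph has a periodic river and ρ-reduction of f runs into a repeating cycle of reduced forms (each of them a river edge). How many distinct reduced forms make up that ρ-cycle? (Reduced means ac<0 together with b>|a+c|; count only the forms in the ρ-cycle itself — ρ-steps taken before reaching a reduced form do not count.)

D = 285, ⌊√D⌋ = 16
descent: ρ → (-5,15,3)  [lands on river]
river: ρ → (3,15,-5)
ρ-cycle length = 2 (tail of 1 descent step not counted)

2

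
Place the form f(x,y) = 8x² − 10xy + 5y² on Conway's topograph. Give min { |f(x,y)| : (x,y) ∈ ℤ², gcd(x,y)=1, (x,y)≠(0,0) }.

translate: b→6 (≡-10 mod 16), so (8,-10,5)→(8,6,3)
flip: (8,6,3)→(3,-6,8)
translate: b→0 (≡-6 mod 6), so (3,-6,8)→(3,0,5)
reduced (well bottom): (3,0,5) with a≤c, −a<b≤a
well minimum = a = 3

3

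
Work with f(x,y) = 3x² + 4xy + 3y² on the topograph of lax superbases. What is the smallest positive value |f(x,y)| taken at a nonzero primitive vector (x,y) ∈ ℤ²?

translate: b→-2 (≡4 mod 6), so (3,4,3)→(3,-2,2)
flip: (3,-2,2)→(2,2,3)
reduced (well bottom): (2,2,3) with a≤c, −a<b≤a
well minimum = a = 2

2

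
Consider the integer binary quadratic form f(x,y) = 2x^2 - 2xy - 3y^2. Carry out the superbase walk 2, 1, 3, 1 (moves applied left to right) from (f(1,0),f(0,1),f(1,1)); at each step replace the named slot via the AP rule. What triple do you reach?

start (2,-3,-3) = (f(1,0),f(0,1),f(1,1))
replace slot 2: 2·(2+(-3)) − (-3) = 1 → (2,1,-3)
replace slot 1: 2·(1+(-3)) − 2 = -6 → (-6,1,-3)
replace slot 3: 2·((-6)+1) − (-3) = -7 → (-6,1,-7)
replace slot 1: 2·(1+(-7)) − (-6) = -6 → (-6,1,-7)

-6,1,-7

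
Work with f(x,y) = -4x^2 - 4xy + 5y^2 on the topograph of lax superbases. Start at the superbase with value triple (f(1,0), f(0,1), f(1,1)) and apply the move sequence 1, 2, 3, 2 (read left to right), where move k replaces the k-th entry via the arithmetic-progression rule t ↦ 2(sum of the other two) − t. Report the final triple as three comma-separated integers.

start (-4,5,-3) = (f(1,0),f(0,1),f(1,1))
replace slot 1: 2·(5+(-3)) − (-4) = 8 → (8,5,-3)
replace slot 2: 2·(8+(-3)) − 5 = 5 → (8,5,-3)
replace slot 3: 2·(8+5) − (-3) = 29 → (8,5,29)
replace slot 2: 2·(8+29) − 5 = 69 → (8,69,29)

8,69,29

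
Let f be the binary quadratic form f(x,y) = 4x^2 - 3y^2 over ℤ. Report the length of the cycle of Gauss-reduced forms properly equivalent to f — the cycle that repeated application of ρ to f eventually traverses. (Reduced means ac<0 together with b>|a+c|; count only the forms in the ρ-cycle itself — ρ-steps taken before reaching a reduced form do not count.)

D = 48, ⌊√D⌋ = 6
descent: ρ → (-3,6,1)  [lands on river]
river: ρ → (1,6,-3)
ρ-cycle length = 2 (tail of 1 descent step not counted)

2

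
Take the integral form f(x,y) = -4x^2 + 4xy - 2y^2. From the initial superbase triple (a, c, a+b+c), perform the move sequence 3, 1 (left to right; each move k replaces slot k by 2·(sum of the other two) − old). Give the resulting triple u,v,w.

start (-4,-2,-2) = (f(1,0),f(0,1),f(1,1))
replace slot 3: 2·((-4)+(-2)) − (-2) = -10 → (-4,-2,-10)
replace slot 1: 2·((-2)+(-10)) − (-4) = -20 → (-20,-2,-10)

-20,-2,-10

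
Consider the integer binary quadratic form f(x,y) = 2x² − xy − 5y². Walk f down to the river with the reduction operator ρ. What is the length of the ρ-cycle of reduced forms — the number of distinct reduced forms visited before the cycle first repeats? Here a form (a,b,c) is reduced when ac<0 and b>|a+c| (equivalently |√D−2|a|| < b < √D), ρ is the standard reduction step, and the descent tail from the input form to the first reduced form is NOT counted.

D = 41, ⌊√D⌋ = 6
descent: ρ → (-5,1,2)
descent: ρ → (2,3,-4)  [lands on river]
river: ρ → (-4,5,1)
river: ρ → (1,5,-4)
river: ρ → (-4,3,2)
river: ρ → (2,5,-2)
river: ρ → (-2,3,4)
river: ρ → (4,5,-1)
river: ρ → (-1,5,4)
river: ρ → (4,3,-2)
river: ρ → (-2,5,2)
ρ-cycle length = 10 (tail of 2 descent steps not counted)

10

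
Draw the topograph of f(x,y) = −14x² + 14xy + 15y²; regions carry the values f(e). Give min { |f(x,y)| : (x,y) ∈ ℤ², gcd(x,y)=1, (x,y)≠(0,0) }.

river: ρ → (15,16,-13)
river: ρ → (-13,10,18)
river: ρ → (18,26,-5)
river: ρ → (-5,24,23)
river: ρ → (23,22,-6)
river: ρ → (-6,26,15)
river: ρ → (15,4,-17)
river: ρ → (-17,30,2)
river: ρ → (2,30,-17)
river: ρ → (-17,4,15)
river: ρ → (15,26,-6)
river: ρ → (-6,22,23)
river: ρ → (23,24,-5)
river: ρ → (-5,26,18)
river: ρ → (18,10,-13)
river: ρ → (-13,16,15)
river: ρ → (15,14,-14)
river: ρ → (-14,14,15)
closes: descent 0, river 18
min |a| on river = 2

2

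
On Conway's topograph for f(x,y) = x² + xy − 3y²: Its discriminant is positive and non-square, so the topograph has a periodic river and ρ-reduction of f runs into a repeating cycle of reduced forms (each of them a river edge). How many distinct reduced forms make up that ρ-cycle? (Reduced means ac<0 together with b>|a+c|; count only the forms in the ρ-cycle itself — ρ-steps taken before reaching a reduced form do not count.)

D = 13, ⌊√D⌋ = 3
descent: ρ → (-3,-1,1)
descent: ρ → (1,3,-1)  [lands on river]
river: ρ → (-1,3,1)
ρ-cycle length = 2 (tail of 2 descent steps not counted)

2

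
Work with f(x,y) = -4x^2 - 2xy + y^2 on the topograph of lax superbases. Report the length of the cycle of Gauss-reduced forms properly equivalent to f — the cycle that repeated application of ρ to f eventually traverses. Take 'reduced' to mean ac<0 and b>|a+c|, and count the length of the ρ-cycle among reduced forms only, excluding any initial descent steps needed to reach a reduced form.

D = 20, ⌊√D⌋ = 4
descent: ρ → (1,4,-1)  [lands on river]
river: ρ → (-1,4,1)
ρ-cycle length = 2 (tail of 1 descent step not counted)

2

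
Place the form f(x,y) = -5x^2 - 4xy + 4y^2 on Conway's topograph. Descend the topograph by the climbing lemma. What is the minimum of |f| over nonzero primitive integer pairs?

descent: ρ → (4,4,-5)  [lands on river]
river: ρ → (-5,6,3)
river: ρ → (3,6,-5)
river: ρ → (-5,4,4)
closes: descent 1, river 4
min |a| on river = 3

3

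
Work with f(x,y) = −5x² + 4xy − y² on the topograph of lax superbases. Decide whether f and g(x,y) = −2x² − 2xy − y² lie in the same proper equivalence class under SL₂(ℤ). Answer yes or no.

D₁ = -4, D₂ = -4
f is negative-definite; reduce −f:
−f: flip: (5,-4,1)→(1,4,5)
−f: translate: b→0 (≡4 mod 2), so (1,4,5)→(1,0,1)
−f: reduced (well bottom): (1,0,1) with a≤c, −a<b≤a
flip sign back: reduced form of f is (-1,0,-1)
g is negative-definite; reduce −g:
−g: flip: (2,2,1)→(1,-2,2)
−g: translate: b→0 (≡-2 mod 2), so (1,-2,2)→(1,0,1)
−g: reduced (well bottom): (1,0,1) with a≤c, −a<b≤a
flip sign back: reduced form of g is (-1,0,-1)
reduced forms (-1, 0, -1) vs (-1, 0, -1) ⇒ equivalent

yes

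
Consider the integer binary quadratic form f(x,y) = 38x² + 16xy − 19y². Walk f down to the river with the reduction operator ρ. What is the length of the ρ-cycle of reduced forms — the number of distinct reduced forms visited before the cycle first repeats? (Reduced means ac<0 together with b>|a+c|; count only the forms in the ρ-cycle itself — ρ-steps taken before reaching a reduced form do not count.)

D = 3144, ⌊√D⌋ = 56
descent: ρ → (-19,22,35)  [lands on river]
river: ρ → (35,48,-6)
river: ρ → (-6,48,35)
river: ρ → (35,22,-19)
river: ρ → (-19,54,3)
river: ρ → (3,54,-19)
ρ-cycle length = 6 (tail of 1 descent step not counted)

6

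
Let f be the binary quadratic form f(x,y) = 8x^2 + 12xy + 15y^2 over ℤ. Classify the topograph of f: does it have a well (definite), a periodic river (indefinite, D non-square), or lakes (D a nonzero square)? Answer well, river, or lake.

D = b²−4ac = 12² − 4·8·15 = -336
D < 0 ⇒ definite ⇒ every region one sign ⇒ single well

well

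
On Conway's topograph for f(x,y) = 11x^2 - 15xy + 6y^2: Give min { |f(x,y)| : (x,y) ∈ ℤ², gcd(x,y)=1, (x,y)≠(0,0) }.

translate: b→7 (≡-15 mod 22), so (11,-15,6)→(11,7,2)
flip: (11,7,2)→(2,-7,11)
translate: b→1 (≡-7 mod 4), so (2,-7,11)→(2,1,5)
reduced (well bottom): (2,1,5) with a≤c, −a<b≤a
well minimum = a = 2

2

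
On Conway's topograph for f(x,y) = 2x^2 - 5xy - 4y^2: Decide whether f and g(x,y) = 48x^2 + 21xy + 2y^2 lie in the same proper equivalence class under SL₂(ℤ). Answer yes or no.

D₁ = 57, D₂ = 57
river cycle of f (length 6): (-4, 5, 2), (2, 7, -1), (-1, 7, 2), (2, 5, -4), (-4, 3, 3), (3, 3, -4)
river cycle of g (length 6): (2, 7, -1), (-1, 7, 2), (2, 5, -4), (-4, 3, 3), (3, 3, -4), (-4, 5, 2)
cycles coincide ⇒ equivalent

yes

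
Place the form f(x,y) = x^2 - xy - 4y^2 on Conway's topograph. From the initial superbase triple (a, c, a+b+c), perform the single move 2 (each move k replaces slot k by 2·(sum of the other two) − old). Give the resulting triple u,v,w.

start (1,-4,-4) = (f(1,0),f(0,1),f(1,1))
replace slot 2: 2·(1+(-4)) − (-4) = -2 → (1,-2,-4)

1,-2,-4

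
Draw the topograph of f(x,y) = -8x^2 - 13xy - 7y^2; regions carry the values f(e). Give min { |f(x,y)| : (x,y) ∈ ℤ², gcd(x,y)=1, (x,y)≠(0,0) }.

translate: b→-3 (≡13 mod 16), so (8,13,7)→(8,-3,2)
flip: (8,-3,2)→(2,3,8)
translate: b→-1 (≡3 mod 4), so (2,3,8)→(2,-1,7)
reduced (well bottom): (2,-1,7) with a≤c, −a<b≤a
well minimum |f| = |-2| = 2 (negative-definite)

2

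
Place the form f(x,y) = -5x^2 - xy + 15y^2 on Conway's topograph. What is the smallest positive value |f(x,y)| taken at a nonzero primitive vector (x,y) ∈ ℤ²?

descent: ρ → (15,1,-5)
descent: ρ → (-5,9,11)  [lands on river]
river: ρ → (11,13,-3)
river: ρ → (-3,17,1)
river: ρ → (1,17,-3)
river: ρ → (-3,13,11)
river: ρ → (11,9,-5)
river: ρ → (-5,11,9)
river: ρ → (9,7,-7)
river: ρ → (-7,7,9)
river: ρ → (9,11,-5)
closes: descent 2, river 10
min |a| on river = 1

1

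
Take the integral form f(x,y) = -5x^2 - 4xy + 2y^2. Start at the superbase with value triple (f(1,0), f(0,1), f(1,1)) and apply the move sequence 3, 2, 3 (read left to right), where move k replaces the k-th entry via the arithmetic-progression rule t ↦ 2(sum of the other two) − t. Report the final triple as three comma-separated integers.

start (-5,2,-7) = (f(1,0),f(0,1),f(1,1))
replace slot 3: 2·((-5)+2) − (-7) = 1 → (-5,2,1)
replace slot 2: 2·((-5)+1) − 2 = -10 → (-5,-10,1)
replace slot 3: 2·((-5)+(-10)) − 1 = -31 → (-5,-10,-31)

-5,-10,-31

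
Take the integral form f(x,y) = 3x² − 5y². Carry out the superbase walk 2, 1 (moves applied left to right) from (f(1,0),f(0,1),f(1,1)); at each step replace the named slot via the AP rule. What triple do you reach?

start (3,-5,-2) = (f(1,0),f(0,1),f(1,1))
replace slot 2: 2·(3+(-2)) − (-5) = 7 → (3,7,-2)
replace slot 1: 2·(7+(-2)) − 3 = 7 → (7,7,-2)

7,7,-2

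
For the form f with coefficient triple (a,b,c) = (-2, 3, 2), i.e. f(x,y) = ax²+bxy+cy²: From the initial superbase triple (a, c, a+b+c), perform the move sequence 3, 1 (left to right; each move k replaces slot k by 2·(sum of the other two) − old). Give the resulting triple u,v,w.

start (-2,2,3) = (f(1,0),f(0,1),f(1,1))
replace slot 3: 2·((-2)+2) − 3 = -3 → (-2,2,-3)
replace slot 1: 2·(2+(-3)) − (-2) = 0 → (0,2,-3)

0,2,-3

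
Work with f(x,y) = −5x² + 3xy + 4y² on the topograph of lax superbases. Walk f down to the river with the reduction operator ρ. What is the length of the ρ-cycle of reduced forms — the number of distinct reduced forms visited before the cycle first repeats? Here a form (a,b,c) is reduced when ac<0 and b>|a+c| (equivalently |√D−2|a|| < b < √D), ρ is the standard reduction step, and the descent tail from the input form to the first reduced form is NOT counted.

D = 89, ⌊√D⌋ = 9
river: ρ → (4,5,-4)
river: ρ → (-4,3,5)
river: ρ → (5,7,-2)
river: ρ → (-2,9,1)
river: ρ → (1,9,-2)
river: ρ → (-2,7,5)
river: ρ → (5,3,-4)
river: ρ → (-4,5,4)
river: ρ → (4,3,-5)
river: ρ → (-5,7,2)
river: ρ → (2,9,-1)
river: ρ → (-1,9,2)
river: ρ → (2,7,-5)
river: ρ → (-5,3,4)
ρ-cycle length = 14 (tail of 0 descent steps not counted)

14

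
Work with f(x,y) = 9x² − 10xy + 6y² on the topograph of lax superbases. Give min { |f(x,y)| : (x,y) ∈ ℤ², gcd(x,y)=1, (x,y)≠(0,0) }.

translate: b→8 (≡-10 mod 18), so (9,-10,6)→(9,8,5)
flip: (9,8,5)→(5,-8,9)
translate: b→2 (≡-8 mod 10), so (5,-8,9)→(5,2,6)
reduced (well bottom): (5,2,6) with a≤c, −a<b≤a
well minimum = a = 5

5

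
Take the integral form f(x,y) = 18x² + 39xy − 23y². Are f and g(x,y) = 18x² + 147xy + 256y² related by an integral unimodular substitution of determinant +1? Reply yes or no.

D₁ = 3177, D₂ = 3177
river cycle of f (length 44): (-23, 53, 4), (4, 51, -36), (-36, 21, 19), (19, 55, -2), (-2, 53, 46), (46, 39, -9), (-9, 51, 16), (16, 45, -18), (-18, 27, 34), (34, 41, -11), … (34 more)
river cycle of g (length 44): (18, 39, -23), (-23, 53, 4), (4, 51, -36), (-36, 21, 19), (19, 55, -2), (-2, 53, 46), (46, 39, -9), (-9, 51, 16), (16, 45, -18), (-18, 27, 34), … (34 more)
cycles coincide ⇒ equivalent

yes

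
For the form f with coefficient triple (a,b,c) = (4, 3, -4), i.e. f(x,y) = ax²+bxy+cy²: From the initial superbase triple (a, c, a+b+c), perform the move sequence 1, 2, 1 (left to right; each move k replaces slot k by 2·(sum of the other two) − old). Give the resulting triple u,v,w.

start (4,-4,3) = (f(1,0),f(0,1),f(1,1))
replace slot 1: 2·((-4)+3) − 4 = -6 → (-6,-4,3)
replace slot 2: 2·((-6)+3) − (-4) = -2 → (-6,-2,3)
replace slot 1: 2·((-2)+3) − (-6) = 8 → (8,-2,3)

8,-2,3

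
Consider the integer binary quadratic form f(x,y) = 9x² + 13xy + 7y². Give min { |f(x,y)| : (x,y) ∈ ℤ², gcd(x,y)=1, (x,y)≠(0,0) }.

translate: b→-5 (≡13 mod 18), so (9,13,7)→(9,-5,3)
flip: (9,-5,3)→(3,5,9)
translate: b→-1 (≡5 mod 6), so (3,5,9)→(3,-1,7)
reduced (well bottom): (3,-1,7) with a≤c, −a<b≤a
well minimum = a = 3

3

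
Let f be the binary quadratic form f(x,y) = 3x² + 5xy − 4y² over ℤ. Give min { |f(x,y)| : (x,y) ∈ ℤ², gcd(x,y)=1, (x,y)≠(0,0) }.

river: ρ → (-4,3,4)
river: ρ → (4,5,-3)
river: ρ → (-3,7,2)
river: ρ → (2,5,-6)
river: ρ → (-6,7,1)
river: ρ → (1,7,-6)
river: ρ → (-6,5,2)
river: ρ → (2,7,-3)
river: ρ → (-3,5,4)
river: ρ → (4,3,-4)
river: ρ → (-4,5,3)
river: ρ → (3,7,-2)
river: ρ → (-2,5,6)
river: ρ → (6,7,-1)
river: ρ → (-1,7,6)
river: ρ → (6,5,-2)
river: ρ → (-2,7,3)
river: ρ → (3,5,-4)
closes: descent 0, river 18
min |a| on river = 1

1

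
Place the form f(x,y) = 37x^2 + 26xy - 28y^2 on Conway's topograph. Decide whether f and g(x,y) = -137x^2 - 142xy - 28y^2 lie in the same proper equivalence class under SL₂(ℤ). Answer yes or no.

D₁ = 4820, D₂ = 4820
river cycle of f (length 18): (-28, 30, 35), (35, 40, -23), (-23, 52, 23), (23, 40, -35), (-35, 30, 28), (28, 26, -37), (-37, 48, 17), (17, 54, -28), (-28, 58, 13), (13, 46, -52), … (8 more)
river cycle of g (length 18): (-28, 30, 35), (35, 40, -23), (-23, 52, 23), (23, 40, -35), (-35, 30, 28), (28, 26, -37), (-37, 48, 17), (17, 54, -28), (-28, 58, 13), (13, 46, -52), … (8 more)
cycles coincide ⇒ equivalent

yes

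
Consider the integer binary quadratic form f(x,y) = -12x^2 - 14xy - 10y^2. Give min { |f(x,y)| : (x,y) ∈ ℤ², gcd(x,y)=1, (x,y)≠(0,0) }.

translate: b→-10 (≡14 mod 24), so (12,14,10)→(12,-10,8)
flip: (12,-10,8)→(8,10,12)
translate: b→-6 (≡10 mod 16), so (8,10,12)→(8,-6,10)
reduced (well bottom): (8,-6,10) with a≤c, −a<b≤a
well minimum |f| = |-8| = 8 (negative-definite)

8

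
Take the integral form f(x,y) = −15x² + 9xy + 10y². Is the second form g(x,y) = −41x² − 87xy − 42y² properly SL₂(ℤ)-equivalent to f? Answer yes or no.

D₁ = 681, D₂ = 681
river cycle of f (length 32): (10, 11, -14), (-14, 17, 7), (7, 25, -2), (-2, 23, 19), (19, 15, -6), (-6, 21, 10), (10, 19, -8), (-8, 13, 16), (16, 19, -5), (-5, 21, 12), … (22 more)
river cycle of g (length 32): (4, 21, -15), (-15, 9, 10), (10, 11, -14), (-14, 17, 7), (7, 25, -2), (-2, 23, 19), (19, 15, -6), (-6, 21, 10), (10, 19, -8), (-8, 13, 16), … (22 more)
cycles coincide ⇒ equivalent

yes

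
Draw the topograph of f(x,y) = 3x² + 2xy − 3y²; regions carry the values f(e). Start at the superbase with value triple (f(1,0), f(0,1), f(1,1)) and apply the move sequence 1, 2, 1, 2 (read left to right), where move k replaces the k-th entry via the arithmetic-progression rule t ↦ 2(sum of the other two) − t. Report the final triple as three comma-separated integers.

start (3,-3,2) = (f(1,0),f(0,1),f(1,1))
replace slot 1: 2·((-3)+2) − 3 = -5 → (-5,-3,2)
replace slot 2: 2·((-5)+2) − (-3) = -3 → (-5,-3,2)
replace slot 1: 2·((-3)+2) − (-5) = 3 → (3,-3,2)
replace slot 2: 2·(3+2) − (-3) = 13 → (3,13,2)

3,13,2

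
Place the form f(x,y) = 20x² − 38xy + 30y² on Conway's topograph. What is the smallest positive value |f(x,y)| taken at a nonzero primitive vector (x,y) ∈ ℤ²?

translate: b→2 (≡-38 mod 40), so (20,-38,30)→(20,2,12)
flip: (20,2,12)→(12,-2,20)
reduced (well bottom): (12,-2,20) with a≤c, −a<b≤a
well minimum = a = 12

12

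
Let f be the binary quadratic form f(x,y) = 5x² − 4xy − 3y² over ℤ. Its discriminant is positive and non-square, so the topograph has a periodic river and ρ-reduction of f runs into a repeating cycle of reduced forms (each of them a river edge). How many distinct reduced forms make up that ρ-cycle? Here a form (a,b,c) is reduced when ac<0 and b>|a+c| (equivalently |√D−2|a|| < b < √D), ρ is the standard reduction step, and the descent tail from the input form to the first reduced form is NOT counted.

D = 76, ⌊√D⌋ = 8
descent: ρ → (-3,4,5)  [lands on river]
river: ρ → (5,6,-2)
river: ρ → (-2,6,5)
river: ρ → (5,4,-3)
river: ρ → (-3,8,1)
river: ρ → (1,8,-3)
ρ-cycle length = 6 (tail of 1 descent step not counted)

6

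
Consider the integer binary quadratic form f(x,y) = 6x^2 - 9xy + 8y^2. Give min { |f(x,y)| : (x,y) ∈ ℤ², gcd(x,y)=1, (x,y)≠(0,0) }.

translate: b→3 (≡-9 mod 12), so (6,-9,8)→(6,3,5)
flip: (6,3,5)→(5,-3,6)
reduced (well bottom): (5,-3,6) with a≤c, −a<b≤a
well minimum = a = 5

5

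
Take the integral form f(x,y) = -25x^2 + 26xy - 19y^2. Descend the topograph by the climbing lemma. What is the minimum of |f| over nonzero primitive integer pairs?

translate: b→24 (≡-26 mod 50), so (25,-26,19)→(25,24,18)
flip: (25,24,18)→(18,-24,25)
translate: b→12 (≡-24 mod 36), so (18,-24,25)→(18,12,19)
reduced (well bottom): (18,12,19) with a≤c, −a<b≤a
well minimum |f| = |-18| = 18 (negative-definite)

18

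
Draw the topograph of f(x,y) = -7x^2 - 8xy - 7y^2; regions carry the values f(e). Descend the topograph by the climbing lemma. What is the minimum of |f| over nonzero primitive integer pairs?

translate: b→-6 (≡8 mod 14), so (7,8,7)→(7,-6,6)
flip: (7,-6,6)→(6,6,7)
reduced (well bottom): (6,6,7) with a≤c, −a<b≤a
well minimum |f| = |-6| = 6 (negative-definite)

6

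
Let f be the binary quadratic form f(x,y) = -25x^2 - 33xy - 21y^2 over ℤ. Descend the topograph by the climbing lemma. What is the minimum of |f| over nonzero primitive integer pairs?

translate: b→-17 (≡33 mod 50), so (25,33,21)→(25,-17,13)
flip: (25,-17,13)→(13,17,25)
translate: b→-9 (≡17 mod 26), so (13,17,25)→(13,-9,21)
reduced (well bottom): (13,-9,21) with a≤c, −a<b≤a
well minimum |f| = |-13| = 13 (negative-definite)

13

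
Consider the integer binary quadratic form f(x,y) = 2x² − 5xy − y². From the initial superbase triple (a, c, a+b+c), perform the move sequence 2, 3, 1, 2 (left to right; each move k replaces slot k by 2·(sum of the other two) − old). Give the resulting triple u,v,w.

start (2,-1,-4) = (f(1,0),f(0,1),f(1,1))
replace slot 2: 2·(2+(-4)) − (-1) = -3 → (2,-3,-4)
replace slot 3: 2·(2+(-3)) − (-4) = 2 → (2,-3,2)
replace slot 1: 2·((-3)+2) − 2 = -4 → (-4,-3,2)
replace slot 2: 2·((-4)+2) − (-3) = -1 → (-4,-1,2)

-4,-1,2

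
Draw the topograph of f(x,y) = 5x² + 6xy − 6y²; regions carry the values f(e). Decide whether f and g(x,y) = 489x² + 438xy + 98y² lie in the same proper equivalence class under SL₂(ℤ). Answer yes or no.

D₁ = 156, D₂ = 156
river cycle of f (length 6): (-6, 6, 5), (5, 4, -7), (-7, 10, 2), (2, 10, -7), (-7, 4, 5), (5, 6, -6)
river cycle of g (length 6): (5, 6, -6), (-6, 6, 5), (5, 4, -7), (-7, 10, 2), (2, 10, -7), (-7, 4, 5)
cycles coincide ⇒ equivalent

yes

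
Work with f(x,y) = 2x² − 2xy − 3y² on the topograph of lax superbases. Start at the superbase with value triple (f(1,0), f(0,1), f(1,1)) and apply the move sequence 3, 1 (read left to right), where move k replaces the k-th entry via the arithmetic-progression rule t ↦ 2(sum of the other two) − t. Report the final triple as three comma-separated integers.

start (2,-3,-3) = (f(1,0),f(0,1),f(1,1))
replace slot 3: 2·(2+(-3)) − (-3) = 1 → (2,-3,1)
replace slot 1: 2·((-3)+1) − 2 = -6 → (-6,-3,1)

-6,-3,1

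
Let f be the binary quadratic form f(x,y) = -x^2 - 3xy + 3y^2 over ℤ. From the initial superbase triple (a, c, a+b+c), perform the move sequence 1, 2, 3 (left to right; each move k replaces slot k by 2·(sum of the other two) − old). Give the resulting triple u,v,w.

start (-1,3,-1) = (f(1,0),f(0,1),f(1,1))
replace slot 1: 2·(3+(-1)) − (-1) = 5 → (5,3,-1)
replace slot 2: 2·(5+(-1)) − 3 = 5 → (5,5,-1)
replace slot 3: 2·(5+5) − (-1) = 21 → (5,5,21)

5,5,21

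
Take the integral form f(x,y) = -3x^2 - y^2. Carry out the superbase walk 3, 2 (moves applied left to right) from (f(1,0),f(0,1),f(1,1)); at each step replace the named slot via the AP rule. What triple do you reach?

start (-3,-1,-4) = (f(1,0),f(0,1),f(1,1))
replace slot 3: 2·((-3)+(-1)) − (-4) = -4 → (-3,-1,-4)
replace slot 2: 2·((-3)+(-4)) − (-1) = -13 → (-3,-13,-4)

-3,-13,-4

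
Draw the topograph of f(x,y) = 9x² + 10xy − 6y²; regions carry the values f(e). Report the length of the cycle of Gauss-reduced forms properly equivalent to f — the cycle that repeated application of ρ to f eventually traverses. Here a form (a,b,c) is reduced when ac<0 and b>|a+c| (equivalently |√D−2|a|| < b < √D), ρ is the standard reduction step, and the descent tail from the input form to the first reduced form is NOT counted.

D = 316, ⌊√D⌋ = 17
river: ρ → (-6,14,5)
river: ρ → (5,16,-3)
river: ρ → (-3,14,10)
river: ρ → (10,6,-7)
river: ρ → (-7,8,9)
river: ρ → (9,10,-6)
ρ-cycle length = 6 (tail of 0 descent steps not counted)

6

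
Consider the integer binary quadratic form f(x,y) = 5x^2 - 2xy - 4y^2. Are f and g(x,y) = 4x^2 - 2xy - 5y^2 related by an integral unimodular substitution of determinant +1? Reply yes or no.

D₁ = 84, D₂ = 84
river cycle of f (length 6): (-4, 2, 5), (5, 8, -1), (-1, 8, 5), (5, 2, -4), (-4, 6, 3), (3, 6, -4)
river cycle of g (length 6): (-5, 2, 4), (4, 6, -3), (-3, 6, 4), (4, 2, -5), (-5, 8, 1), (1, 8, -5)
cycles differ ⇒ inequivalent

no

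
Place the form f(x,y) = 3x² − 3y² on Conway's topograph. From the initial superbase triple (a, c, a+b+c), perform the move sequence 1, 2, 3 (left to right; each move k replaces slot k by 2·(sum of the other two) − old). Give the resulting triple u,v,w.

start (3,-3,0) = (f(1,0),f(0,1),f(1,1))
replace slot 1: 2·((-3)+0) − 3 = -9 → (-9,-3,0)
replace slot 2: 2·((-9)+0) − (-3) = -15 → (-9,-15,0)
replace slot 3: 2·((-9)+(-15)) − 0 = -48 → (-9,-15,-48)

-9,-15,-48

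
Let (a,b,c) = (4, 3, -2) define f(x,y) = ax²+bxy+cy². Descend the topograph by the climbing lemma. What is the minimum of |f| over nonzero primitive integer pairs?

river: ρ → (-2,5,2)
river: ρ → (2,3,-4)
river: ρ → (-4,5,1)
river: ρ → (1,5,-4)
river: ρ → (-4,3,2)
river: ρ → (2,5,-2)
river: ρ → (-2,3,4)
river: ρ → (4,5,-1)
river: ρ → (-1,5,4)
river: ρ → (4,3,-2)
closes: descent 0, river 10
min |a| on river = 1

1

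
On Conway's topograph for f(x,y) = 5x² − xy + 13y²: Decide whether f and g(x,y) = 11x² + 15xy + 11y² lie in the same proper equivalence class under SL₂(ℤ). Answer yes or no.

D₁ = -259, D₂ = -259
f: reduced (well bottom): (5,-1,13) with a≤c, −a<b≤a
g: translate: b→-7 (≡15 mod 22), so (11,15,11)→(11,-7,7)
g: flip: (11,-7,7)→(7,7,11)
g: reduced (well bottom): (7,7,11) with a≤c, −a<b≤a
reduced forms (5, -1, 13) vs (7, 7, 11) ⇒ inequivalent

no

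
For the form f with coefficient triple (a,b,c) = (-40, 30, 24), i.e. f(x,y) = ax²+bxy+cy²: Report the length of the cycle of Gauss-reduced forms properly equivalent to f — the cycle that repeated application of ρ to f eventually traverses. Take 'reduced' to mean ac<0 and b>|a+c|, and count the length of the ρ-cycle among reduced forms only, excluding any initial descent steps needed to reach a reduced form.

D = 4740, ⌊√D⌋ = 68
river: ρ → (24,66,-4)
river: ρ → (-4,62,56)
river: ρ → (56,50,-10)
river: ρ → (-10,50,56)
river: ρ → (56,62,-4)
river: ρ → (-4,66,24)
river: ρ → (24,30,-40)
river: ρ → (-40,50,14)
river: ρ → (14,62,-16)
river: ρ → (-16,66,6)
river: ρ → (6,66,-16)
river: ρ → (-16,62,14)
river: ρ → (14,50,-40)
river: ρ → (-40,30,24)
ρ-cycle length = 14 (tail of 0 descent steps not counted)

14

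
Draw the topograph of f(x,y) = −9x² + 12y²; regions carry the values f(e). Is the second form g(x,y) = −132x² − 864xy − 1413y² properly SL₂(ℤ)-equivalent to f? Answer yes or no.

D₁ = 432, D₂ = 432
river cycle of f (length 2): (-9, 18, 3), (3, 18, -9)
river cycle of g (length 2): (-9, 18, 3), (3, 18, -9)
cycles coincide ⇒ equivalent

yes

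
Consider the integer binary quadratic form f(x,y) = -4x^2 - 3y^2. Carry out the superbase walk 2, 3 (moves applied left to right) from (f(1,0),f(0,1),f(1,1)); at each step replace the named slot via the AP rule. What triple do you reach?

start (-4,-3,-7) = (f(1,0),f(0,1),f(1,1))
replace slot 2: 2·((-4)+(-7)) − (-3) = -19 → (-4,-19,-7)
replace slot 3: 2·((-4)+(-19)) − (-7) = -39 → (-4,-19,-39)

-4,-19,-39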